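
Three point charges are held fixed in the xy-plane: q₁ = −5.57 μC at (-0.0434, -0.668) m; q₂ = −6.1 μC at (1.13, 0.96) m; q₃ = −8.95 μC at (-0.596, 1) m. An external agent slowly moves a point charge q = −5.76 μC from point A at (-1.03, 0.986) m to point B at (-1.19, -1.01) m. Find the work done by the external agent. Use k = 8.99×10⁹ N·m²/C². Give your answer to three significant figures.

-0.797 J

For quasistatic motion the external work equals the change in potential energy: W_ext = qΔV = q(V_B − V_A).
At A: distances to the source charges are 1.93 m, 2.16 m, 0.434 m; V_A = Σ kqᵢ/rᵢ = -2.37×10⁵ V.
At B: distances to the source charges are 1.20 m, 3.04 m, 2.10 m; V_B = Σ kqᵢ/rᵢ = -9.83×10⁴ V.
ΔV = V_B − V_A = 1.38×10⁵ V.
W_ext = qΔV = (-5.76×10⁻⁶ C)(1.38×10⁵ V) = -0.797 J.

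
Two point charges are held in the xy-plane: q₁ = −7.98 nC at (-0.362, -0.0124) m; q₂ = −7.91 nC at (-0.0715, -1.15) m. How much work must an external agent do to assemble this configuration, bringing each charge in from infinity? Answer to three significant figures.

4.83×10⁻⁷ J

The assembly work is the sum of pairwise potential energies, U = Σ_{i<j} kqᵢqⱼ/rᵢⱼ.
Pair separations: r₁₂ = 1.17 m.
U = (4.83×10⁻⁷) = 4.83×10⁻⁷ J.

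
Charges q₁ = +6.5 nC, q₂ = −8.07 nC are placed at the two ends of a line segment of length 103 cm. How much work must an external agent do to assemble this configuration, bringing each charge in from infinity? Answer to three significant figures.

-4.58×10⁻⁷ J

The work to assemble the configuration equals its total potential energy, U = Σ kqᵢqⱼ/rᵢⱼ over all pairs.
The separation is r = 1.03 m.
U = (-4.58×10⁻⁷) = -4.58×10⁻⁷ J.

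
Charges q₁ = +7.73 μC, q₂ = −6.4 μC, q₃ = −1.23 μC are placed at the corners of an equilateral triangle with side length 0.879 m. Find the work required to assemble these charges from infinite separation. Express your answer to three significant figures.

The work to assemble the configuration equals its total potential energy, U = Σ kqᵢqⱼ/rᵢⱼ over all pairs.
All three pair separations equal the side length, 0.879 m.
U = (-0.506) + (-0.0972) + (0.0805) = -0.523 J.

-0.523 J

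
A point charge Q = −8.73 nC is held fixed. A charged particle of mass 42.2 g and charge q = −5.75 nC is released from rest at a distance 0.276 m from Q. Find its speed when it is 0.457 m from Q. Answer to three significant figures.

Only the electrostatic force acts, so mechanical energy is conserved: ½mv² = U₁ − U₂ = kQq(1/r₁ − 1/r₂).
U₁ − U₂ = (8.99×10⁹ N·m²/C²)(-8.73×10⁻⁹ C)(-5.75×10⁻⁹ C)(1/0.276 − 1/0.457) = 6.48×10⁻⁷ J.
v = √(2·6.48×10⁻⁷/0.0422) = 5.54×10⁻³ m/s.

5.54×10⁻³ m/s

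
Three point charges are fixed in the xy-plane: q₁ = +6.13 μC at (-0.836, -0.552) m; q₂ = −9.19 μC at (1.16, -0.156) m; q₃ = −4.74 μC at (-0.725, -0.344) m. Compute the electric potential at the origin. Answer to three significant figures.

The total potential is the scalar sum of each charge's contribution, V = Σ kqᵢ/rᵢ.
Distances from the field point to each charge: r₁ = 1.00 m, r₂ = 1.17 m, r₃ = 0.802 m.
V = k[(6.13×10⁻⁶)/(1.00) + (-9.19×10⁻⁶)/(1.17) + (-4.74×10⁻⁶)/(0.802)] = -6.87×10⁴ V.

-6.87×10⁴ V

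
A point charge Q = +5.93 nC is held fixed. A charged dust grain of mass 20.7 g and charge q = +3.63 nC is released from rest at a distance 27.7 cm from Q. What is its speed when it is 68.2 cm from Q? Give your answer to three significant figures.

6.33×10⁻³ m/s

Only the electrostatic force acts, so mechanical energy is conserved: ½mv² = U₁ − U₂ = kQq(1/r₁ − 1/r₂).
U₁ − U₂ = (8.99×10⁹ N·m²/C²)(5.93×10⁻⁹ C)(3.63×10⁻⁹ C)(1/0.277 − 1/0.682) = 4.15×10⁻⁷ J.
v = √(2·4.15×10⁻⁷/0.0207) = 6.33×10⁻³ m/s.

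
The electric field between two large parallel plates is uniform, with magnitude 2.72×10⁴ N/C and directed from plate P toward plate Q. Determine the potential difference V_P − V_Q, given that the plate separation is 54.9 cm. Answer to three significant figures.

1.49×10⁴ V

In a uniform field, potential decreases in the direction of E: ΔV = −E·d for a displacement d parallel to E.
Going from Q to P is a displacement of 54.9 cm opposite to the field, so V_P − V_Q = +Ed = 1.49×10⁴ V.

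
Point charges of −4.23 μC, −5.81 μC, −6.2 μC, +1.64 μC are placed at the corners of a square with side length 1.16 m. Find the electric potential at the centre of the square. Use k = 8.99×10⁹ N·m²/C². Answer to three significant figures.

Electric potential is a scalar, so the contributions from each charge add algebraically: V = Σ kqᵢ/rᵢ.
The distance from each corner to the centre is a√2/2 = 0.820 m.
V = k[(-4.23×10⁻⁶)/(0.820) + (-5.81×10⁻⁶)/(0.820) + (-6.20×10⁻⁶)/(0.820) + (1.64×10⁻⁶)/(0.820)] = -1.60×10⁵ V.

-1.60×10⁵ V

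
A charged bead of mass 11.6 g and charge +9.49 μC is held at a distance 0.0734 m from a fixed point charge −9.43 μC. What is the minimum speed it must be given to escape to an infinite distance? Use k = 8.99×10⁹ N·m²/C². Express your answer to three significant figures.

43.5 m/s

To just escape, total mechanical energy must reach zero at infinity: ½mv²_min + U = 0, so ½mv²_min = −U = |kQq|/r.
|U| = |kQq|/r = (8.99×10⁹ N·m²/C²)(9.43×10⁻⁶)(9.49×10⁻⁶)/(0.0734) = 11.0 J.
v_min = √(2|U|/m) = √(2·11.0/0.0116) = 43.5 m/s.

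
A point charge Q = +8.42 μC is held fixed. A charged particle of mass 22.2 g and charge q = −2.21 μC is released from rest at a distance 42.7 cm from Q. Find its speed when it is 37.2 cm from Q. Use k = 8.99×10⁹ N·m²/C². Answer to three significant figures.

Only the electrostatic force acts, so mechanical energy is conserved: ½mv² = U₁ − U₂ = kQq(1/r₁ − 1/r₂).
U₁ − U₂ = (8.99×10⁹ N·m²/C²)(8.42×10⁻⁶ C)(-2.21×10⁻⁶ C)(1/0.427 − 1/0.372) = 0.0579 J.
v = √(2·0.0579/0.0222) = 2.28 m/s.

2.28 m/s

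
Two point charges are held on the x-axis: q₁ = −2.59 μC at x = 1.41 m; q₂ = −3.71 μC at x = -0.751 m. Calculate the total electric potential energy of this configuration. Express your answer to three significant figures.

0.0400 J

The assembly work is the sum of pairwise potential energies, U = Σ_{i<j} kqᵢqⱼ/rᵢⱼ.
Pair separations: r₁₂ = 2.16 m.
U = (0.0400) = 0.0400 J.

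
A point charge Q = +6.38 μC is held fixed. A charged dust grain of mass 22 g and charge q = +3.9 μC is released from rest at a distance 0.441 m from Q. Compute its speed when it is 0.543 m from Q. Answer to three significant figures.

2.94 m/s

Only the electrostatic force acts, so mechanical energy is conserved: ½mv² = U₁ − U₂ = kQq(1/r₁ − 1/r₂).
U₁ − U₂ = (8.99×10⁹ N·m²/C²)(6.38×10⁻⁶ C)(3.90×10⁻⁶ C)(1/0.441 − 1/0.543) = 0.0953 J.
v = √(2·0.0953/0.0220) = 2.94 m/s.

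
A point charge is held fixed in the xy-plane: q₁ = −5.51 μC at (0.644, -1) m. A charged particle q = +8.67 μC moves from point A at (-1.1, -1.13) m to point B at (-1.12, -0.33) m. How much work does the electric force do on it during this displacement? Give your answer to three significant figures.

-0.0180 J

The work done by the electric force is W_field = −ΔU = −q(V_B − V_A) = q(V_A − V_B).
At A: distance to the source charge is 1.75 m; V_A = kq₁/r = -2.83×10⁴ V.
At B: distance to the source charge is 1.89 m; V_B = kq₁/r = -2.63×10⁴ V.
ΔV = V_B − V_A = 2070 V.
W_field = −qΔV = −(8.67×10⁻⁶ C)(2070 V) = -0.0180 J.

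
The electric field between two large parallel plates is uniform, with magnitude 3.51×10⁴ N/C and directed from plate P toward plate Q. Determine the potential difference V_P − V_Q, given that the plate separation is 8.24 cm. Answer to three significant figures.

In a uniform field, potential decreases in the direction of E: ΔV = −E·d for a displacement d parallel to E.
Going from Q to P is a displacement of 8.24 cm opposite to the field, so V_P − V_Q = +Ed = 2890 V.

2890 V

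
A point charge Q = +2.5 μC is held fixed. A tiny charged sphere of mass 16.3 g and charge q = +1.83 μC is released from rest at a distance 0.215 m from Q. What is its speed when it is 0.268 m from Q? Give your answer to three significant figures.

Only the electrostatic force acts, so mechanical energy is conserved: ½mv² = U₁ − U₂ = kQq(1/r₁ − 1/r₂).
U₁ − U₂ = (8.99×10⁹ N·m²/C²)(2.50×10⁻⁶ C)(1.83×10⁻⁶ C)(1/0.215 − 1/0.268) = 0.0378 J.
v = √(2·0.0378/0.0163) = 2.15 m/s.

2.15 m/s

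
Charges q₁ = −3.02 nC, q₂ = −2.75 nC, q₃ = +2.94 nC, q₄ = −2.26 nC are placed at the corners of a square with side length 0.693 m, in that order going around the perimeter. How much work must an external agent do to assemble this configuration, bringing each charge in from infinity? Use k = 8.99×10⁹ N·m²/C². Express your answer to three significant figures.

The assembly work is the sum of pairwise potential energies, U = Σ_{i<j} kqᵢqⱼ/rᵢⱼ.
The four side pairs have separation 0.693 m and the two diagonal pairs 0.980 m.
Summing all 6 pair terms gives U = -1.92×10⁻⁸ J.

-1.92×10⁻⁸ J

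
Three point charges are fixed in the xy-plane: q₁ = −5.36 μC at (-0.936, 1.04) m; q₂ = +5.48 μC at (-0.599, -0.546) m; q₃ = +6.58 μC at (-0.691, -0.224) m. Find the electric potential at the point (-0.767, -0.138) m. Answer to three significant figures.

5.87×10⁵ V

The total potential is the scalar sum of each charge's contribution, V = Σ kqᵢ/rᵢ.
Distances from the field point to each charge: r₁ = 1.19 m, r₂ = 0.441 m, r₃ = 0.115 m.
V = k[(-5.36×10⁻⁶)/(1.19) + (5.48×10⁻⁶)/(0.441) + (6.58×10⁻⁶)/(0.115)] = 5.87×10⁵ V.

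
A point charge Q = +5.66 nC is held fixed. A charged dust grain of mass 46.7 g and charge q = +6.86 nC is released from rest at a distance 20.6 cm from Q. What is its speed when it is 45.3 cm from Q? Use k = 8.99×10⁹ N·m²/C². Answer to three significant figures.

Only the electrostatic force acts, so mechanical energy is conserved: ½mv² = U₁ − U₂ = kQq(1/r₁ − 1/r₂).
U₁ − U₂ = (8.99×10⁹ N·m²/C²)(5.66×10⁻⁹ C)(6.86×10⁻⁹ C)(1/0.206 − 1/0.453) = 9.24×10⁻⁷ J.
v = √(2·9.24×10⁻⁷/0.0467) = 6.29×10⁻³ m/s.

6.29×10⁻³ m/s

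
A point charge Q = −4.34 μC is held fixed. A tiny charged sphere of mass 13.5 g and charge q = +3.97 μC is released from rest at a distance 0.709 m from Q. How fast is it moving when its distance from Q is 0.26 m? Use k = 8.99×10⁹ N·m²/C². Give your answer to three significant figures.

Only the electrostatic force acts, so mechanical energy is conserved: ½mv² = U₁ − U₂ = kQq(1/r₁ − 1/r₂).
U₁ − U₂ = (8.99×10⁹ N·m²/C²)(-4.34×10⁻⁶ C)(3.97×10⁻⁶ C)(1/0.709 − 1/0.260) = 0.377 J.
v = √(2·0.377/0.0135) = 7.48 m/s.

7.48 m/s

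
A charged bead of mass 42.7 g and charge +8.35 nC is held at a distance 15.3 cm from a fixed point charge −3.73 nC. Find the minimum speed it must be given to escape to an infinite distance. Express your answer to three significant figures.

To just escape, total mechanical energy must reach zero at infinity: ½mv²_min + U = 0, so ½mv²_min = −U = |kQq|/r.
|U| = |kQq|/r = (8.99×10⁹ N·m²/C²)(3.73×10⁻⁹)(8.35×10⁻⁹)/(0.153) = 1.83×10⁻⁶ J.
v_min = √(2|U|/m) = √(2·1.83×10⁻⁶/0.0427) = 9.26×10⁻³ m/s.

9.26×10⁻³ m/s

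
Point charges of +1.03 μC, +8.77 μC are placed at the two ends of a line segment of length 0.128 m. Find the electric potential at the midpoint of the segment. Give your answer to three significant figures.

Electric potential is a scalar, so the contributions from each charge add algebraically: V = Σ kqᵢ/rᵢ.
Each charge is 0.0640 m from the midpoint.
V = k[(1.03×10⁻⁶)/(0.0640) + (8.77×10⁻⁶)/(0.0640)] = 1.38×10⁶ V.

1.38×10⁶ V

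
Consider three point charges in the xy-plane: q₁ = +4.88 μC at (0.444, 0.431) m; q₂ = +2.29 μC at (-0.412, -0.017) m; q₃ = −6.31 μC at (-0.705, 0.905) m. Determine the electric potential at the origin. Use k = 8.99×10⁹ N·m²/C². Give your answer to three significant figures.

The total potential is the scalar sum of each charge's contribution, V = Σ kqᵢ/rᵢ.
Distances from the field point to each charge: r₁ = 0.619 m, r₂ = 0.412 m, r₃ = 1.15 m.
V = k[(4.88×10⁻⁶)/(0.619) + (2.29×10⁻⁶)/(0.412) + (-6.31×10⁻⁶)/(1.15)] = 7.14×10⁴ V.

7.14×10⁴ V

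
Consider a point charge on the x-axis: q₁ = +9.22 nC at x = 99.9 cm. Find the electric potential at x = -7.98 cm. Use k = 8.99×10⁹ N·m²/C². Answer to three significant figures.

76.8 V

Electric potential is a scalar, so the contributions from each charge add algebraically: V = Σ kqᵢ/rᵢ.
V = k[(9.22×10⁻⁹)/(1.08)] = 76.8 V.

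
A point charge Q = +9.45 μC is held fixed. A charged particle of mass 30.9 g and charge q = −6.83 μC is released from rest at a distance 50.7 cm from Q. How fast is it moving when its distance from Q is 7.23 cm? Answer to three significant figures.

Only the electrostatic force acts, so mechanical energy is conserved: ½mv² = U₁ − U₂ = kQq(1/r₁ − 1/r₂).
U₁ − U₂ = (8.99×10⁹ N·m²/C²)(9.45×10⁻⁶ C)(-6.83×10⁻⁶ C)(1/0.507 − 1/0.0723) = 6.88 J.
v = √(2·6.88/0.0309) = 21.1 m/s.

21.1 m/s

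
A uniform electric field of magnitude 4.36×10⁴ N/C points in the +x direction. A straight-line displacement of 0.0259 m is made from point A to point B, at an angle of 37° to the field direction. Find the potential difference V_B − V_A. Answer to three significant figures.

-902 V

Only the component of displacement along E changes the potential: ΔV = −E·d·cosθ.
ΔV = −(4.36×10⁴ V/m)(0.0259 m)cos37° = -902 V.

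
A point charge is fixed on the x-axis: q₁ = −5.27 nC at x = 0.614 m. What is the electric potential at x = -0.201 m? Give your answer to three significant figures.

-58.1 V

The total potential is the scalar sum of each charge's contribution, V = Σ kqᵢ/rᵢ.
V = k[(-5.27×10⁻⁹)/(0.815)] = -58.1 V.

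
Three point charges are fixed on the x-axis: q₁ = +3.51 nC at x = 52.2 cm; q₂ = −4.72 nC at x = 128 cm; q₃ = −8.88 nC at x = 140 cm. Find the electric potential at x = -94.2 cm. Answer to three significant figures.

-31.6 V

Electric potential is a scalar, so the contributions from each charge add algebraically: V = Σ kqᵢ/rᵢ.
Distances from the field point to each charge: r₁ = 1.46 m, r₂ = 2.22 m, r₃ = 2.34 m.
V = k[(3.51×10⁻⁹)/(1.46) + (-4.72×10⁻⁹)/(2.22) + (-8.88×10⁻⁹)/(2.34)] = -31.6 V.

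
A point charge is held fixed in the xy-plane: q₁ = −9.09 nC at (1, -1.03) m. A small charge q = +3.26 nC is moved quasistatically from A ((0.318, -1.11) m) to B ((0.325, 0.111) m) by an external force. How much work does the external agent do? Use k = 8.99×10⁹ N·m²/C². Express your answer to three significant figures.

1.87×10⁻⁷ J

For quasistatic motion the external work equals the change in potential energy: W_ext = qΔV = q(V_B − V_A).
At A: distance to the source charge is 0.687 m; V_A = kq₁/r = -119 V.
At B: distance to the source charge is 1.33 m; V_B = kq₁/r = -61.6 V.
ΔV = V_B − V_A = 57.4 V.
W_ext = qΔV = (3.26×10⁻⁹ C)(57.4 V) = 1.87×10⁻⁷ J.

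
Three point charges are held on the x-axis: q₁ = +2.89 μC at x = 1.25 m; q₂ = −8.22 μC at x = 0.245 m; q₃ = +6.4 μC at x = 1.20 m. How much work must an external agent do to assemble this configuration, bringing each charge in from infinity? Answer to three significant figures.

The work to assemble the configuration equals its total potential energy, U = Σ kqᵢqⱼ/rᵢⱼ over all pairs.
Pair separations: r₁₂ = 1.00 m, r₁₃ = 0.0500 m, r₂₃ = 0.955 m.
U = (-0.213) + (3.33) + (-0.495) = 2.62 J.

2.62 J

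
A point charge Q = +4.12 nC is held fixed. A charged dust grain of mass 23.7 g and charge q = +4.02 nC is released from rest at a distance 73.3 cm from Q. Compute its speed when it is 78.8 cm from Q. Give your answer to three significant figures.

Only the electrostatic force acts, so mechanical energy is conserved: ½mv² = U₁ − U₂ = kQq(1/r₁ − 1/r₂).
U₁ − U₂ = (8.99×10⁹ N·m²/C²)(4.12×10⁻⁹ C)(4.02×10⁻⁹ C)(1/0.733 − 1/0.788) = 1.42×10⁻⁸ J.
v = √(2·1.42×10⁻⁸/0.0237) = 1.09×10⁻³ m/s.

1.09×10⁻³ m/s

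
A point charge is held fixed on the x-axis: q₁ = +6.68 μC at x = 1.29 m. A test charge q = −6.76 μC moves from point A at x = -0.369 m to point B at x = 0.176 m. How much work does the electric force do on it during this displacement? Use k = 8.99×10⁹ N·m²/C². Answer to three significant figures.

0.120 J

The work done by the electric force is W_field = −ΔU = −q(V_B − V_A) = q(V_A − V_B).
At A: distance to the source charge is 1.66 m; V_A = kq₁/r = 3.62×10⁴ V.
At B: distance to the source charge is 1.11 m; V_B = kq₁/r = 5.39×10⁴ V.
ΔV = V_B − V_A = 1.77×10⁴ V.
W_field = −qΔV = −(-6.76×10⁻⁶ C)(1.77×10⁴ V) = 0.120 J.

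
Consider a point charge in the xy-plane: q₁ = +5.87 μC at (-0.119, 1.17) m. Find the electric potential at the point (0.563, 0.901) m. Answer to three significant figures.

The total potential is the scalar sum of each charge's contribution, V = Σ kqᵢ/rᵢ.
Distances from the field point to each charge: r₁ = 0.733 m.
V = k[(5.87×10⁻⁶)/(0.733)] = 7.20×10⁴ V.

7.20×10⁴ V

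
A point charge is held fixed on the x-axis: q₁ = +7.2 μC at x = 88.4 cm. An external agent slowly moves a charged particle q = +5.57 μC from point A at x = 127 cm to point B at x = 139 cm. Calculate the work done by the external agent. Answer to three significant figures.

For quasistatic motion the external work equals the change in potential energy: W_ext = qΔV = q(V_B − V_A).
At A: distance to the source charge is 0.386 m; V_A = kq₁/r = 1.68×10⁵ V.
At B: distance to the source charge is 0.506 m; V_B = kq₁/r = 1.28×10⁵ V.
ΔV = V_B − V_A = -3.98×10⁴ V.
W_ext = qΔV = (5.57×10⁻⁶ C)(-3.98×10⁴ V) = -0.222 J.

-0.222 J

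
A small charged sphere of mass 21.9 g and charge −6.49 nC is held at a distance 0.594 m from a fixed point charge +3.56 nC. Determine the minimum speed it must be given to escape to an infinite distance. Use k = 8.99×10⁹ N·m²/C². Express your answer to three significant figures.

5.65×10⁻³ m/s

To just escape, total mechanical energy must reach zero at infinity: ½mv²_min + U = 0, so ½mv²_min = −U = |kQq|/r.
|U| = |kQq|/r = (8.99×10⁹ N·m²/C²)(3.56×10⁻⁹)(6.49×10⁻⁹)/(0.594) = 3.50×10⁻⁷ J.
v_min = √(2|U|/m) = √(2·3.50×10⁻⁷/0.0219) = 5.65×10⁻³ m/s.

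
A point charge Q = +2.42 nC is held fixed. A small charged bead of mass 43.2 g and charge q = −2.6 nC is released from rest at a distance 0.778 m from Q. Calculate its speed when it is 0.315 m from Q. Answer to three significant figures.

Only the electrostatic force acts, so mechanical energy is conserved: ½mv² = U₁ − U₂ = kQq(1/r₁ − 1/r₂).
U₁ − U₂ = (8.99×10⁹ N·m²/C²)(2.42×10⁻⁹ C)(-2.60×10⁻⁹ C)(1/0.778 − 1/0.315) = 1.07×10⁻⁷ J.
v = √(2·1.07×10⁻⁷/0.0432) = 2.22×10⁻³ m/s.

2.22×10⁻³ m/s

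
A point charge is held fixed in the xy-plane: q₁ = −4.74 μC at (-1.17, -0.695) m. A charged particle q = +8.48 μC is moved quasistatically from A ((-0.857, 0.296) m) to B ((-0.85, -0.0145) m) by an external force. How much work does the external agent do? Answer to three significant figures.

-0.133 J

For quasistatic motion the external work equals the change in potential energy: W_ext = qΔV = q(V_B − V_A).
At A: distance to the source charge is 1.04 m; V_A = kq₁/r = -4.10×10⁴ V.
At B: distance to the source charge is 0.752 m; V_B = kq₁/r = -5.67×10⁴ V.
ΔV = V_B − V_A = -1.57×10⁴ V.
W_ext = qΔV = (8.48×10⁻⁶ C)(-1.57×10⁴ V) = -0.133 J.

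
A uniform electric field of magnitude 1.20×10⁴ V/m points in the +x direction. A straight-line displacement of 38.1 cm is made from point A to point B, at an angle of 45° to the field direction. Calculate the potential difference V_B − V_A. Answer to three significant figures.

Only the component of displacement along E changes the potential: ΔV = −E·d·cosθ.
ΔV = −(1.20×10⁴ V/m)(0.381 m)cos45° = -3230 V.

-3230 V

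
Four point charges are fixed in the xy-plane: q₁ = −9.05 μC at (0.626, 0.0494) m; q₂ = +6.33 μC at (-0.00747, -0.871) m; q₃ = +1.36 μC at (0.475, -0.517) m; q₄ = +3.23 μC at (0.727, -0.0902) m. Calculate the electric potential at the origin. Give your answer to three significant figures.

-7180 V

Electric potential is a scalar, so the contributions from each charge add algebraically: V = Σ kqᵢ/rᵢ.
Distances from the field point to each charge: r₁ = 0.628 m, r₂ = 0.871 m, r₃ = 0.702 m, r₄ = 0.733 m.
V = k[(-9.05×10⁻⁶)/(0.628) + (6.33×10⁻⁶)/(0.871) + (1.36×10⁻⁶)/(0.702) + (3.23×10⁻⁶)/(0.733)] = -7180 V.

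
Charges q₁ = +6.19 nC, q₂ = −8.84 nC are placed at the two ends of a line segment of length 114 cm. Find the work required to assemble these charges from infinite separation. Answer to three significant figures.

The assembly work is the sum of pairwise potential energies, U = Σ_{i<j} kqᵢqⱼ/rᵢⱼ.
The separation is r = 1.14 m.
U = (-4.32×10⁻⁷) = -4.32×10⁻⁷ J.

-4.32×10⁻⁷ J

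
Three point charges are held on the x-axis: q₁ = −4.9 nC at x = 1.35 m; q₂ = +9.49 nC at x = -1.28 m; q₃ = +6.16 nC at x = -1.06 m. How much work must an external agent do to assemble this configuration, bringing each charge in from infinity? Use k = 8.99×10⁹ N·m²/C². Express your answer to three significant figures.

2.12×10⁻⁶ J

The work to assemble the configuration equals its total potential energy, U = Σ kqᵢqⱼ/rᵢⱼ over all pairs.
Pair separations: r₁₂ = 2.63 m, r₁₃ = 2.41 m, r₂₃ = 0.220 m.
U = (-1.59×10⁻⁷) + (-1.13×10⁻⁷) + (2.39×10⁻⁶) = 2.12×10⁻⁶ J.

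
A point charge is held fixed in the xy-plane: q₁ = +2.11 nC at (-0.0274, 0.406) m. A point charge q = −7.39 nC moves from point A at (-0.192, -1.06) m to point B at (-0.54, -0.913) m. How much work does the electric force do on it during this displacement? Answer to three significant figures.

4.04×10⁻⁹ J

The work done by the electric force is W_field = −ΔU = −q(V_B − V_A) = q(V_A − V_B).
At A: distance to the source charge is 1.48 m; V_A = kq₁/r = 12.9 V.
At B: distance to the source charge is 1.42 m; V_B = kq₁/r = 13.4 V.
ΔV = V_B − V_A = 0.546 V.
W_field = −qΔV = −(-7.39×10⁻⁹ C)(0.546 V) = 4.04×10⁻⁹ J.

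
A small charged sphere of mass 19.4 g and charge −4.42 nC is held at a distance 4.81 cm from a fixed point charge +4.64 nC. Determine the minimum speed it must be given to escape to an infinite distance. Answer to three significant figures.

0.0199 m/s

To just escape, total mechanical energy must reach zero at infinity: ½mv²_min + U = 0, so ½mv²_min = −U = |kQq|/r.
|U| = |kQq|/r = (8.99×10⁹ N·m²/C²)(4.64×10⁻⁹)(4.42×10⁻⁹)/(0.0481) = 3.83×10⁻⁶ J.
v_min = √(2|U|/m) = √(2·3.83×10⁻⁶/0.0194) = 0.0199 m/s.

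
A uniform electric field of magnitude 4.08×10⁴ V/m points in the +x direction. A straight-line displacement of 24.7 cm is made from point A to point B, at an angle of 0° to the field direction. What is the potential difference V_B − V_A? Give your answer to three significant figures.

-1.01×10⁴ V

Only the component of displacement along E changes the potential: ΔV = −E·d·cosθ.
ΔV = −(4.08×10⁴ V/m)(0.247 m)cos0° = -1.01×10⁴ V.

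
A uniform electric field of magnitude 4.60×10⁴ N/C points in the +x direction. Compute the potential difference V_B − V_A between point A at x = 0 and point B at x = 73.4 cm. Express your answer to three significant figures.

-3.38×10⁴ V

In a uniform field, potential decreases in the direction of E: V_B − V_A = −E·Δx.
V_B − V_A = −(4.60×10⁴ V/m)(0.734 m) = -3.38×10⁴ V.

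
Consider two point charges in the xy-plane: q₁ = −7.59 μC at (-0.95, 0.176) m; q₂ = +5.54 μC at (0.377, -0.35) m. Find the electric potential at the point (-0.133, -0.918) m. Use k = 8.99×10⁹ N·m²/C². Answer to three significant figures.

1.53×10⁴ V

The total potential is the scalar sum of each charge's contribution, V = Σ kqᵢ/rᵢ.
Distances from the field point to each charge: r₁ = 1.37 m, r₂ = 0.763 m.
V = k[(-7.59×10⁻⁶)/(1.37) + (5.54×10⁻⁶)/(0.763)] = 1.53×10⁴ V.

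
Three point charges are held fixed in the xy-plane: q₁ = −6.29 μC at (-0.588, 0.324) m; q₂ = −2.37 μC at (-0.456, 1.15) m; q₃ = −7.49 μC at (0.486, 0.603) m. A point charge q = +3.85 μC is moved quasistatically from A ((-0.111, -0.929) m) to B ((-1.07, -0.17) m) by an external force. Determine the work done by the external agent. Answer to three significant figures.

-0.162 J

For quasistatic motion the external work equals the change in potential energy: W_ext = qΔV = q(V_B − V_A).
At A: distances to the source charges are 1.34 m, 2.11 m, 1.64 m; V_A = Σ kqᵢ/rᵢ = -9.32×10⁴ V.
At B: distances to the source charges are 0.690 m, 1.46 m, 1.74 m; V_B = Σ kqᵢ/rᵢ = -1.35×10⁵ V.
ΔV = V_B − V_A = -4.21×10⁴ V.
W_ext = qΔV = (3.85×10⁻⁶ C)(-4.21×10⁴ V) = -0.162 J.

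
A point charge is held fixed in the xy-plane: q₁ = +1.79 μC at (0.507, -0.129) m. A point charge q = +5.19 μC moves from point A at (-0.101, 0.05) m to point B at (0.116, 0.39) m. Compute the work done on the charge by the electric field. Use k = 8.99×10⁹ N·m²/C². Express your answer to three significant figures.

3.24×10⁻³ J

The work done by the electric force is W_field = −ΔU = −q(V_B − V_A) = q(V_A − V_B).
At A: distance to the source charge is 0.634 m; V_A = kq₁/r = 2.54×10⁴ V.
At B: distance to the source charge is 0.650 m; V_B = kq₁/r = 2.48×10⁴ V.
ΔV = V_B − V_A = -625 V.
W_field = −qΔV = −(5.19×10⁻⁶ C)(-625 V) = 3.24×10⁻³ J.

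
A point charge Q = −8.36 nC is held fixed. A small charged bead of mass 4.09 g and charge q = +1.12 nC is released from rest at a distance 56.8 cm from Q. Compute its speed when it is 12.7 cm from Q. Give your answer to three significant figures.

0.0159 m/s

Only the electrostatic force acts, so mechanical energy is conserved: ½mv² = U₁ − U₂ = kQq(1/r₁ − 1/r₂).
U₁ − U₂ = (8.99×10⁹ N·m²/C²)(-8.36×10⁻⁹ C)(1.12×10⁻⁹ C)(1/0.568 − 1/0.127) = 5.15×10⁻⁷ J.
v = √(2·5.15×10⁻⁷/4.09×10⁻³) = 0.0159 m/s.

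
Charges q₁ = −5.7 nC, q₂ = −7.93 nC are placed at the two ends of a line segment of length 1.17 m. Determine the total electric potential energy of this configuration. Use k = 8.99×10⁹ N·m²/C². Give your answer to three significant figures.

The work to assemble the configuration equals its total potential energy, U = Σ kqᵢqⱼ/rᵢⱼ over all pairs.
The separation is r = 1.17 m.
U = (3.47×10⁻⁷) = 3.47×10⁻⁷ J.

3.47×10⁻⁷ J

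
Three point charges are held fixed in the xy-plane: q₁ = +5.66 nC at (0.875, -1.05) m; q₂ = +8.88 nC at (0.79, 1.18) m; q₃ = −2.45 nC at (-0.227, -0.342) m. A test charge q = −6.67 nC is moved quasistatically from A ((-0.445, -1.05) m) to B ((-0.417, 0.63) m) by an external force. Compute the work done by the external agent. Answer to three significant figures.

-1.46×10⁻⁷ J

For quasistatic motion the external work equals the change in potential energy: W_ext = qΔV = q(V_B − V_A).
At A: distances to the source charges are 1.32 m, 2.55 m, 0.741 m; V_A = Σ kqᵢ/rᵢ = 40.1 V.
At B: distances to the source charges are 2.12 m, 1.33 m, 0.990 m; V_B = Σ kqᵢ/rᵢ = 62.0 V.
ΔV = V_B − V_A = 21.8 V.
W_ext = qΔV = (-6.67×10⁻⁹ C)(21.8 V) = -1.46×10⁻⁷ J.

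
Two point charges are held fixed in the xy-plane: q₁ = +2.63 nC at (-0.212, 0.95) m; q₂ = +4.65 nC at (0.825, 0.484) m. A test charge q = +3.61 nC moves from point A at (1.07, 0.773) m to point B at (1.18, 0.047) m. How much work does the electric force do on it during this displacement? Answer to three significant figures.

1.45×10⁻⁷ J

The work done by the electric force is W_field = −ΔU = −q(V_B − V_A) = q(V_A − V_B).
At A: distances to the source charges are 1.29 m, 0.379 m; V_A = Σ kqᵢ/rᵢ = 129 V.
At B: distances to the source charges are 1.66 m, 0.563 m; V_B = Σ kqᵢ/rᵢ = 88.5 V.
ΔV = V_B − V_A = -40.1 V.
W_field = −qΔV = −(3.61×10⁻⁹ C)(-40.1 V) = 1.45×10⁻⁷ J.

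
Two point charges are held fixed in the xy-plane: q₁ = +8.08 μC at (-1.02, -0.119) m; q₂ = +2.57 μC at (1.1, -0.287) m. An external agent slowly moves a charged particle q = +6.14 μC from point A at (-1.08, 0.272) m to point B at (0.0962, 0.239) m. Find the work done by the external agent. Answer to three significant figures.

-0.685 J

For quasistatic motion the external work equals the change in potential energy: W_ext = qΔV = q(V_B − V_A).
At A: distances to the source charges are 0.396 m, 2.25 m; V_A = Σ kqᵢ/rᵢ = 1.94×10⁵ V.
At B: distances to the source charges are 1.17 m, 1.13 m; V_B = Σ kqᵢ/rᵢ = 8.24×10⁴ V.
ΔV = V_B − V_A = -1.12×10⁵ V.
W_ext = qΔV = (6.14×10⁻⁶ C)(-1.12×10⁵ V) = -0.685 J.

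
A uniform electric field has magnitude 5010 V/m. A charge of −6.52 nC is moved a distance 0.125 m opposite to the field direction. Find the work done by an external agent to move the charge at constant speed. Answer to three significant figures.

The potential change for a displacement 0.125 m opposite to the field direction is ΔV = +Ed = 626 V.
W_ext = qΔV = -4.08×10⁻⁶ J.

-4.08×10⁻⁶ J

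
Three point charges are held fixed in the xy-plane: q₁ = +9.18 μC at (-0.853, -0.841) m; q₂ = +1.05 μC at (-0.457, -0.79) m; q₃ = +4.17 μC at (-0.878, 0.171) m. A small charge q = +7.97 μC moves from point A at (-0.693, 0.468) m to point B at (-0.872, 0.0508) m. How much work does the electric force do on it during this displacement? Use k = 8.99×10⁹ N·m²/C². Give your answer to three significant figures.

The work done by the electric force is W_field = −ΔU = −q(V_B − V_A) = q(V_A − V_B).
At A: distances to the source charges are 1.32 m, 1.28 m, 0.350 m; V_A = Σ kqᵢ/rᵢ = 1.77×10⁵ V.
At B: distances to the source charges are 0.892 m, 0.938 m, 0.120 m; V_B = Σ kqᵢ/rᵢ = 4.14×10⁵ V.
ΔV = V_B − V_A = 2.37×10⁵ V.
W_field = −qΔV = −(7.97×10⁻⁶ C)(2.37×10⁵ V) = -1.89 J.

-1.89 J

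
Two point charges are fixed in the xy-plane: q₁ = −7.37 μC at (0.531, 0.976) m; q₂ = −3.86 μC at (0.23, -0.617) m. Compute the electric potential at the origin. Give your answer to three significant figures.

The total potential is the scalar sum of each charge's contribution, V = Σ kqᵢ/rᵢ.
Distances from the field point to each charge: r₁ = 1.11 m, r₂ = 0.658 m.
V = k[(-7.37×10⁻⁶)/(1.11) + (-3.86×10⁻⁶)/(0.658)] = -1.12×10⁵ V.

-1.12×10⁵ V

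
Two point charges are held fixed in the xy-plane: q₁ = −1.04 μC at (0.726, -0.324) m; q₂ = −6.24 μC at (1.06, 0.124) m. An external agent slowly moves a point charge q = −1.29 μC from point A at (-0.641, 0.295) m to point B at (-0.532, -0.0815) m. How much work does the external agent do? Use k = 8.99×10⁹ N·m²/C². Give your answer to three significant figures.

4.13×10⁻³ J

For quasistatic motion the external work equals the change in potential energy: W_ext = qΔV = q(V_B − V_A).
At A: distances to the source charges are 1.50 m, 1.71 m; V_A = Σ kqᵢ/rᵢ = -3.90×10⁴ V.
At B: distances to the source charges are 1.28 m, 1.61 m; V_B = Σ kqᵢ/rᵢ = -4.22×10⁴ V.
ΔV = V_B − V_A = -3200 V.
W_ext = qΔV = (-1.29×10⁻⁶ C)(-3200 V) = 4.13×10⁻³ J.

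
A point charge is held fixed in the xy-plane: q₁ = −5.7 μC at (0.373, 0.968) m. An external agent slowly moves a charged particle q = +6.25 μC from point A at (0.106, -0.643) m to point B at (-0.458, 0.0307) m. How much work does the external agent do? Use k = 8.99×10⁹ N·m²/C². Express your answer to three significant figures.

-0.0596 J

For quasistatic motion the external work equals the change in potential energy: W_ext = qΔV = q(V_B − V_A).
At A: distance to the source charge is 1.63 m; V_A = kq₁/r = -3.14×10⁴ V.
At B: distance to the source charge is 1.25 m; V_B = kq₁/r = -4.09×10⁴ V.
ΔV = V_B − V_A = -9530 V.
W_ext = qΔV = (6.25×10⁻⁶ C)(-9530 V) = -0.0596 J.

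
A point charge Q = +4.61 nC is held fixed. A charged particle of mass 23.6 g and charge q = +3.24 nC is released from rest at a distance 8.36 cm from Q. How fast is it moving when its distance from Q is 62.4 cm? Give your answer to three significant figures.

Only the electrostatic force acts, so mechanical energy is conserved: ½mv² = U₁ − U₂ = kQq(1/r₁ − 1/r₂).
U₁ − U₂ = (8.99×10⁹ N·m²/C²)(4.61×10⁻⁹ C)(3.24×10⁻⁹ C)(1/0.0836 − 1/0.624) = 1.39×10⁻⁶ J.
v = √(2·1.39×10⁻⁶/0.0236) = 0.0109 m/s.

0.0109 m/s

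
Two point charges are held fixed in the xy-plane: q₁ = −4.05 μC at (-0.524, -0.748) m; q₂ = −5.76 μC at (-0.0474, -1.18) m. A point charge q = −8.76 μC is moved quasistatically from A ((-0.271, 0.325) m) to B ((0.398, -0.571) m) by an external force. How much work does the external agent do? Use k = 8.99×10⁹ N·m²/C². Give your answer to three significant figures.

0.353 J

For quasistatic motion the external work equals the change in potential energy: W_ext = qΔV = q(V_B − V_A).
At A: distances to the source charges are 1.10 m, 1.52 m; V_A = Σ kqᵢ/rᵢ = -6.71×10⁴ V.
At B: distances to the source charges are 0.939 m, 0.754 m; V_B = Σ kqᵢ/rᵢ = -1.07×10⁵ V.
ΔV = V_B − V_A = -4.04×10⁴ V.
W_ext = qΔV = (-8.76×10⁻⁶ C)(-4.04×10⁴ V) = 0.353 J.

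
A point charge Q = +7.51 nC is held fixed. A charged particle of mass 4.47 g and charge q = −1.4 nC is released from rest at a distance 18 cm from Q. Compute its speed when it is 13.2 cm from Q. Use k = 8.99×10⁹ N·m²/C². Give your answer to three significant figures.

9.24×10⁻³ m/s

Only the electrostatic force acts, so mechanical energy is conserved: ½mv² = U₁ − U₂ = kQq(1/r₁ − 1/r₂).
U₁ − U₂ = (8.99×10⁹ N·m²/C²)(7.51×10⁻⁹ C)(-1.40×10⁻⁹ C)(1/0.180 − 1/0.132) = 1.91×10⁻⁷ J.
v = √(2·1.91×10⁻⁷/4.47×10⁻³) = 9.24×10⁻³ m/s.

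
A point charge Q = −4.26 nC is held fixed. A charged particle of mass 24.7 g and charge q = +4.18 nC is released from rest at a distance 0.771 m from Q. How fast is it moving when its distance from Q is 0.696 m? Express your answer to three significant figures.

Only the electrostatic force acts, so mechanical energy is conserved: ½mv² = U₁ − U₂ = kQq(1/r₁ − 1/r₂).
U₁ − U₂ = (8.99×10⁹ N·m²/C²)(-4.26×10⁻⁹ C)(4.18×10⁻⁹ C)(1/0.771 − 1/0.696) = 2.24×10⁻⁸ J.
v = √(2·2.24×10⁻⁸/0.0247) = 1.35×10⁻³ m/s.

1.35×10⁻³ m/s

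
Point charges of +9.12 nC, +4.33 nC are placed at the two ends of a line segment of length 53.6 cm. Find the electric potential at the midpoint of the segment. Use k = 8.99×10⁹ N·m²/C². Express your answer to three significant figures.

451 V

Electric potential is a scalar, so the contributions from each charge add algebraically: V = Σ kqᵢ/rᵢ.
Each charge is 0.268 m from the midpoint.
V = k[(9.12×10⁻⁹)/(0.268) + (4.33×10⁻⁹)/(0.268)] = 451 V.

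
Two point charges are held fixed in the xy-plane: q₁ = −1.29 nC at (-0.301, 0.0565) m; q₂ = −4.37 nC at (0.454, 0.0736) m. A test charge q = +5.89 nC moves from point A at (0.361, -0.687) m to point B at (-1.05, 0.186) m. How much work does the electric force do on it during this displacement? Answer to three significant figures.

The work done by the electric force is W_field = −ΔU = −q(V_B − V_A) = q(V_A − V_B).
At A: distances to the source charges are 0.996 m, 0.766 m; V_A = Σ kqᵢ/rᵢ = -62.9 V.
At B: distances to the source charges are 0.760 m, 1.51 m; V_B = Σ kqᵢ/rᵢ = -41.3 V.
ΔV = V_B − V_A = 21.6 V.
W_field = −qΔV = −(5.89×10⁻⁹ C)(21.6 V) = -1.27×10⁻⁷ J.

-1.27×10⁻⁷ J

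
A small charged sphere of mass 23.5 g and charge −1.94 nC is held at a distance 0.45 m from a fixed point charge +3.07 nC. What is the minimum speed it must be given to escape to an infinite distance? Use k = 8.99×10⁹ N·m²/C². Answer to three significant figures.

To just escape, total mechanical energy must reach zero at infinity: ½mv²_min + U = 0, so ½mv²_min = −U = |kQq|/r.
|U| = |kQq|/r = (8.99×10⁹ N·m²/C²)(3.07×10⁻⁹)(1.94×10⁻⁹)/(0.450) = 1.19×10⁻⁷ J.
v_min = √(2|U|/m) = √(2·1.19×10⁻⁷/0.0235) = 3.18×10⁻³ m/s.

3.18×10⁻³ m/s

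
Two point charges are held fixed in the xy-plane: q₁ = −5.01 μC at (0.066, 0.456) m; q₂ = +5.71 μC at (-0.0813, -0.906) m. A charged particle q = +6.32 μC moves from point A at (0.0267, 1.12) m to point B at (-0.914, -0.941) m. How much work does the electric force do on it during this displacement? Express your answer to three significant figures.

-0.490 J

The work done by the electric force is W_field = −ΔU = −q(V_B − V_A) = q(V_A − V_B).
At A: distances to the source charges are 0.665 m, 2.03 m; V_A = Σ kqᵢ/rᵢ = -4.24×10⁴ V.
At B: distances to the source charges are 1.71 m, 0.833 m; V_B = Σ kqᵢ/rᵢ = 3.52×10⁴ V.
ΔV = V_B − V_A = 7.76×10⁴ V.
W_field = −qΔV = −(6.32×10⁻⁶ C)(7.76×10⁴ V) = -0.490 J.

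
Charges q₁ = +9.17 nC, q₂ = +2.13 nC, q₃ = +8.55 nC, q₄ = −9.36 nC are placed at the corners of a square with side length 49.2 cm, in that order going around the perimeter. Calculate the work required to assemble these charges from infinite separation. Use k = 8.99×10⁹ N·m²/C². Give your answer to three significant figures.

-1.59×10⁻⁶ J

The work to assemble the configuration equals its total potential energy, U = Σ kqᵢqⱼ/rᵢⱼ over all pairs.
The four side pairs have separation 0.492 m and the two diagonal pairs 0.696 m.
Summing all 6 pair terms gives U = -1.59×10⁻⁶ J.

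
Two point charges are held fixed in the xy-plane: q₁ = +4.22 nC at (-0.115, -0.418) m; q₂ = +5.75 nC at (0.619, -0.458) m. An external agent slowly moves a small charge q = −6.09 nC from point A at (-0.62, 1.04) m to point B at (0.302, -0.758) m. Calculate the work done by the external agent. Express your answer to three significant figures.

-8.39×10⁻⁷ J

For quasistatic motion the external work equals the change in potential energy: W_ext = qΔV = q(V_B − V_A).
At A: distances to the source charges are 1.54 m, 1.94 m; V_A = Σ kqᵢ/rᵢ = 51.2 V.
At B: distances to the source charges are 0.538 m, 0.436 m; V_B = Σ kqᵢ/rᵢ = 189 V.
ΔV = V_B − V_A = 138 V.
W_ext = qΔV = (-6.09×10⁻⁹ C)(138 V) = -8.39×10⁻⁷ J.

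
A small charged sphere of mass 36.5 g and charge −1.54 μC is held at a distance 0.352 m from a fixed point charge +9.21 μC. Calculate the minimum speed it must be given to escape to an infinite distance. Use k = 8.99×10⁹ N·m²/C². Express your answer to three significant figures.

4.46 m/s

To just escape, total mechanical energy must reach zero at infinity: ½mv²_min + U = 0, so ½mv²_min = −U = |kQq|/r.
|U| = |kQq|/r = (8.99×10⁹ N·m²/C²)(9.21×10⁻⁶)(1.54×10⁻⁶)/(0.352) = 0.362 J.
v_min = √(2|U|/m) = √(2·0.362/0.0365) = 4.46 m/s.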